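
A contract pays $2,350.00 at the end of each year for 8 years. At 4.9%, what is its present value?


Formula: PV = PMT * (1 - (1+r)^(-n)) / r
Discount factor: (1 + 0.049)^(-8) = 0.682018
Bracket: 1 - 0.682018 = 0.317982
PV = $2,350.00 * 0.317982 / 0.049 = $15,250.14

$15,250.14


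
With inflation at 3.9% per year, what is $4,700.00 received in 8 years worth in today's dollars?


Formula: Real value = nominal / (1 + inflation)^years
Price level: (1 + 0.039)^8 = 1.358077
Real value = $4,700.00 / 1.358077 = $3,460.78

$3,460.78


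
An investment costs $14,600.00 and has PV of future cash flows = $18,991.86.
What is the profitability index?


Formula: PI = PV(cash flows) / initial investment
Substituting: PI = $18,991.86 / $14,600.00
PI = 1.3008

1.3008


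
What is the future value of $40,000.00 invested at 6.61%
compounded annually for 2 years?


Formula: FV = P * (1 + r)^n
Substituting: FV = $40,000.00 * (1 + 0.0661)^2
Growth factor: (1.0661)^2 = 1.136569
FV = $40,000.00 * 1.136569 = $45,462.77

$45,462.77


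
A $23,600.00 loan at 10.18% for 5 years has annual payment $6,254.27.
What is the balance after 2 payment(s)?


Formula: Balance = PV*(1+r)^k - PMT*((1+r)^k - 1)/r
Growth: (1 + 0.1018)^2 = 1.213963
Accumulated factor: ((1+r)^k - 1)/r = 2.1018
Balance = $23,600.00 * 1.213963 - $6,254.27 * 2.1018
Balance = $15,504.31

$15,504.31


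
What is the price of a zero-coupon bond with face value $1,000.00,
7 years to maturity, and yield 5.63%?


Formula: Price = FV / (1 + r)^n
Substituting: Price = $1,000.00 / (1 + 0.0563)^7
Discount factor: (1.0563)^7 = 1.467273
Price = $1,000.00 / 1.467273 = $681.54

$681.54


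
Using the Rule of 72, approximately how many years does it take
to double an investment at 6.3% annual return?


Formula: Years ≈ 72 / r
Substituting: Years ≈ 72 / 6.3
Years ≈ 11.4

11.4 years


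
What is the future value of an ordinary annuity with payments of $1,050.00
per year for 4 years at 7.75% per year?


Formula: FV = PMT * ((1+r)^n - 1) / r
Growth factor: (1 + 0.0775)^4 = 1.347936
Numerator: 1.347936 - 1 = 0.347936
FV = $1,050.00 * 0.347936 / 0.0775 = $4,713.97

$4,713.97


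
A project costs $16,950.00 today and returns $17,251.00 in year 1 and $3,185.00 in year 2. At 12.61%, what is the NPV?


Formula: NPV = C0 + C1/(1+r) + C2/(1+r)^2
Discount C1: $17,251.00 / (1 + 0.1261) = $15,319.24
Discount C2: $3,185.00 / (1 + 0.1261)^2 = $2,511.63
NPV = -$16,950.00 + $15,319.24 + $2,511.63 = $880.87

$880.87


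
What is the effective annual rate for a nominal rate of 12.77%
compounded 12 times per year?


Formula: EAR = (1 + r/m)^m - 1
Period rate: r/m = 0.1277 / 12 = 0.010642
Compounding: (1 + 0.010642)^12 = 1.135446
EAR = 1.135446 - 1 = 0.135446

0.135446


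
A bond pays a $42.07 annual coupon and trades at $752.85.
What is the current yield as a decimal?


Formula: Current yield = annual coupon / price
Substituting: CY = $42.07 / $752.85
CY = 0.055881

0.055881


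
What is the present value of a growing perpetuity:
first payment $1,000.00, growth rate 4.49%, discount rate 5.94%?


Formula: PV = C / (r - g)
Spread: r - g = 0.0594 - 0.0449 = 0.0145
Substituting: PV = $1,000.00 / 0.0145
PV = $68,965.52

$68,965.52


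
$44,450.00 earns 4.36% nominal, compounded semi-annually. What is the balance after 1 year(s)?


Formula: FV = P * (1 + r/m)^(m*t)
Period rate: r/m = 0.0436 / 2 = 0.0218
Total periods: m*t = 2 * 1 = 2
Growth factor: (1 + 0.0218)^2 = 1.044075
FV = $44,450.00 * 1.044075 = $46,409.14

$46,409.14


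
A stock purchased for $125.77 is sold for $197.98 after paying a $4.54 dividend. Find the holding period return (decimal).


Formula: HPR = (P1 - P0 + D) / P0
Gain: $197.98 - $125.77 + $4.54 = $76.75
HPR = $76.75 / $125.77 = 0.6102

0.6102


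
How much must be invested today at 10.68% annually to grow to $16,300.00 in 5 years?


Formula: PV = FV / (1 + r)^n
Substituting: PV = $16,300.00 / (1 + 0.1068)^5
Discount factor: (1.1068)^5 = 1.660909
PV = $16,300.00 / 1.660909 = $9,813.91

$9,813.91


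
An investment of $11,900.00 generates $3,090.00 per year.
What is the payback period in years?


Formula: Payback = investment / annual cash flow
Substituting: Payback = $11,900.00 / $3,090.00
Payback = 3.8511 years

3.8511 years


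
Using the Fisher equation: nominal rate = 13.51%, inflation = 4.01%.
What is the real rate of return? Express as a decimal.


Formula: (1 + r_real) = (1 + r_nom) / (1 + inflation)
Substituting: (1 + r_real) = 1.1351 / 1.0401
(1 + r_real) = 1.091337
r_real = 1.091337 - 1 = 0.091337

0.091337


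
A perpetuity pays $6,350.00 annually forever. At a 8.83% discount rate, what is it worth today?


Formula: PV = C / r
Substituting: PV = $6,350.00 / 0.0883
PV = $71,913.93

$71,913.93


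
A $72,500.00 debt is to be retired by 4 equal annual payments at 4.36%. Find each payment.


Formula: PMT = PV * r / (1 - (1+r)^(-n))
Denominator: 1 - (1 + 0.0436)^(-4) = 0.15693
Numerator: $72,500.00 * 0.0436 = 3161.0
PMT = 3161.0 / 0.15693 = $20,142.76

$20,142.76


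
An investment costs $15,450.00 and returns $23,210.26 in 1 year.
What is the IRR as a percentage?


Formula: IRR = C1/C0 - 1
Substituting: IRR = $23,210.26 / $15,450.00 - 1
Ratio: 1.502282 - 1 = 0.502282
IRR = 50.2282%

50.2282%


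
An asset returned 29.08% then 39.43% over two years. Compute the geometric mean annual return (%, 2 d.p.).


Formula: Geometric mean = ((1+r1)*(1+r2))^(1/2) - 1
Product: (1 + 0.2908) * (1 + 0.3943) = 1.2908 * 1.3943 = 1.799762
Square root: 1.799762^0.5 = 1.341552
Geometric mean = 1.341552 - 1 = 0.341552
As percentage: 34.16%

34.16%


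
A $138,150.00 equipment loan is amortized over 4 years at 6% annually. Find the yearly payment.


Formula: PMT = PV * r / (1 - (1+r)^(-n))
Denominator: 1 - (1 + 0.06)^(-4) = 0.207906
Numerator: $138,150.00 * 0.06 = 8289.0
PMT = 8289.0 / 0.207906 = $39,868.91

$39,868.91


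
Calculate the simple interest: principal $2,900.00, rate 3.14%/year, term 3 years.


Formula: I = P * r * t
Substituting: I = $2,900.00 * 0.0314 * 3
Step: I = $2,900.00 * 0.0942
I = $273.18

$273.18


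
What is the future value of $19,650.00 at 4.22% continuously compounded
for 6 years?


Formula: FV = P * e^(r*t)
Exponent: r*t = 0.0422 * 6 = 0.2532
e^(0.2532) = 1.288141
FV = $19,650.00 * 1.288141 = $25,311.97

$25,311.97


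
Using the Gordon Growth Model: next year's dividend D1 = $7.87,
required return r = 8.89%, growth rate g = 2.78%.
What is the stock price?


Formula: P = D1 / (r - g)
Spread: r - g = 0.0889 - 0.0278 = 0.0611
Substituting: P = $7.87 / 0.0611
P = $128.81

$128.81


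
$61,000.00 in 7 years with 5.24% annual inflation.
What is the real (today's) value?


Formula: Real value = nominal / (1 + inflation)^years
Price level: (1 + 0.0524)^7 = 1.429769
Real value = $61,000.00 / 1.429769 = $42,664.23

$42,664.23


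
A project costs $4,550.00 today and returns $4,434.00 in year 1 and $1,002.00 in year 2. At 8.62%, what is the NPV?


Formula: NPV = C0 + C1/(1+r) + C2/(1+r)^2
Discount C1: $4,434.00 / (1 + 0.0862) = $4,082.12
Discount C2: $1,002.00 / (1 + 0.0862)^2 = $849.27
NPV = -$4,550.00 + $4,082.12 + $849.27 = $381.40

$381.40


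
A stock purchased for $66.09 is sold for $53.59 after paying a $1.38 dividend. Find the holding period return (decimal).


Formula: HPR = (P1 - P0 + D) / P0
Gain: $53.59 - $66.09 + $1.38 = -$11.12
HPR = -$11.12 / $66.09 = -0.1683

-0.1683


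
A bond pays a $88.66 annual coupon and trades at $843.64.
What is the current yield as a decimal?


Formula: Current yield = annual coupon / price
Substituting: CY = $88.66 / $843.64
CY = 0.105092

0.105092


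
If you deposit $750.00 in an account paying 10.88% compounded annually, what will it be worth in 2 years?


Formula: FV = P * (1 + r)^n
Substituting: FV = $750.00 * (1 + 0.1088)^2
Growth factor: (1.1088)^2 = 1.229437
FV = $750.00 * 1.229437 = $922.08

$922.08


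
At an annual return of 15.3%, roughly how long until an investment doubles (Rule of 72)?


Formula: Years ≈ 72 / r
Substituting: Years ≈ 72 / 15.3
Years ≈ 4.7

4.7 years


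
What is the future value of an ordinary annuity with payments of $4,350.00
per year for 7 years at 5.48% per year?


Formula: FV = PMT * ((1+r)^n - 1) / r
Growth factor: (1 + 0.0548)^7 = 1.45275
Numerator: 1.45275 - 1 = 0.45275
FV = $4,350.00 * 0.45275 / 0.0548 = $35,939.09

$35,939.09


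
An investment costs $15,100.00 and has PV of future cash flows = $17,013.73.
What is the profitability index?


Formula: PI = PV(cash flows) / initial investment
Substituting: PI = $17,013.73 / $15,100.00
PI = 1.1267

1.1267


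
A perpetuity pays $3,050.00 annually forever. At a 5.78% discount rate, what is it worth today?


Formula: PV = C / r
Substituting: PV = $3,050.00 / 0.0578
PV = $52,768.17

$52,768.17


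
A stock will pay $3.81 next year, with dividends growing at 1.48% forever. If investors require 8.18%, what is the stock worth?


Formula: P = D1 / (r - g)
Spread: r - g = 0.0818 - 0.0148 = 0.067
Substituting: P = $3.81 / 0.067
P = $56.87

$56.87


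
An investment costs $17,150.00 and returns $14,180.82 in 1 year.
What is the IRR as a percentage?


Formula: IRR = C1/C0 - 1
Substituting: IRR = $14,180.82 / $17,150.00 - 1
Ratio: 0.82687 - 1 = -0.17313
IRR = -17.313%

-17.313%


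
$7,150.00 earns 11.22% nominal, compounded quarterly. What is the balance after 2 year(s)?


Formula: FV = P * (1 + r/m)^(m*t)
Period rate: r/m = 0.1122 / 4 = 0.02805
Total periods: m*t = 4 * 2 = 8
Growth factor: (1 + 0.02805)^8 = 1.247711
FV = $7,150.00 * 1.247711 = $8,921.13

$8,921.13


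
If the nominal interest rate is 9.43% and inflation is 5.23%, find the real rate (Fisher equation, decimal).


Formula: (1 + r_real) = (1 + r_nom) / (1 + inflation)
Substituting: (1 + r_real) = 1.0943 / 1.0523
(1 + r_real) = 1.039913
r_real = 1.039913 - 1 = 0.039913

0.039913


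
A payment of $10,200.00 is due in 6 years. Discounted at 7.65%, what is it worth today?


Formula: PV = FV / (1 + r)^n
Substituting: PV = $10,200.00 / (1 + 0.0765)^6
Discount factor: (1.0765)^6 = 1.556267
PV = $10,200.00 / 1.556267 = $6,554.14

$6,554.14


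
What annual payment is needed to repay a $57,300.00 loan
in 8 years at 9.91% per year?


Formula: PMT = PV * r / (1 - (1+r)^(-n))
Denominator: 1 - (1 + 0.0991)^(-8) = 0.530428
Numerator: $57,300.00 * 0.0991 = 5678.43
PMT = 5678.43 / 0.530428 = $10,705.38

$10,705.38


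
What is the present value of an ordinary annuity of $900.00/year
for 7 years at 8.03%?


Formula: PV = PMT * (1 - (1+r)^(-n)) / r
Discount factor: (1 + 0.0803)^(-7) = 0.582357
Bracket: 1 - 0.582357 = 0.417643
PV = $900.00 * 0.417643 / 0.0803 = $4,680.93

$4,680.93


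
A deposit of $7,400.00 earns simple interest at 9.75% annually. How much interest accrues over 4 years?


Formula: I = P * r * t
Substituting: I = $7,400.00 * 0.0975 * 4
Step: I = $7,400.00 * 0.39
I = $2,886.00

$2,886.00


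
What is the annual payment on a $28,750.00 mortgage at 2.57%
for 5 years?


Formula: PMT = PV * r / (1 - (1+r)^(-n))
Denominator: 1 - (1 + 0.0257)^(-5) = 0.119158
Numerator: $28,750.00 * 0.0257 = 738.875
PMT = 738.875 / 0.119158 = $6,200.82

$6,200.82


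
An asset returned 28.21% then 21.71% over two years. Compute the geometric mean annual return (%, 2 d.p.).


Formula: Geometric mean = ((1+r1)*(1+r2))^(1/2) - 1
Product: (1 + 0.2821) * (1 + 0.2171) = 1.2821 * 1.2171 = 1.560444
Square root: 1.560444^0.5 = 1.249177
Geometric mean = 1.249177 - 1 = 0.249177
As percentage: 24.92%

24.92%


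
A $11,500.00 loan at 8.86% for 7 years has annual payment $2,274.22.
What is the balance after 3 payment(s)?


Formula: Balance = PV*(1+r)^k - PMT*((1+r)^k - 1)/r
Growth: (1 + 0.0886)^3 = 1.290045
Accumulated factor: ((1+r)^k - 1)/r = 3.27365
Balance = $11,500.00 * 1.290045 - $2,274.22 * 3.27365
Balance = $7,390.52

$7,390.52


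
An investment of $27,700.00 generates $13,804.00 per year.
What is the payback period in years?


Formula: Payback = investment / annual cash flow
Substituting: Payback = $27,700.00 / $13,804.00
Payback = 2.0067 years

2.0067 years


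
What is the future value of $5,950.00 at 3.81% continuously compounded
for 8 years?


Formula: FV = P * e^(r*t)
Exponent: r*t = 0.0381 * 8 = 0.3048
e^(0.3048) = 1.356354
FV = $5,950.00 * 1.356354 = $8,070.30

$8,070.30


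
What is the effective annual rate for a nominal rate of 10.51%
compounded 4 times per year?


Formula: EAR = (1 + r/m)^m - 1
Period rate: r/m = 0.1051 / 4 = 0.026275
Compounding: (1 + 0.026275)^4 = 1.109315
EAR = 1.109315 - 1 = 0.109315

0.109315


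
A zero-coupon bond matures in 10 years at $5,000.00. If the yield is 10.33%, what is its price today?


Formula: Price = FV / (1 + r)^n
Substituting: Price = $5,000.00 / (1 + 0.1033)^10
Discount factor: (1.1033)^10 = 2.672614
Price = $5,000.00 / 2.672614 = $1,870.83

$1,870.83


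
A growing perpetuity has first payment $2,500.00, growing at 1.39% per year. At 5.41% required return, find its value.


Formula: PV = C / (r - g)
Spread: r - g = 0.0541 - 0.0139 = 0.0402
Substituting: PV = $2,500.00 / 0.0402
PV = $62,189.05

$62,189.05


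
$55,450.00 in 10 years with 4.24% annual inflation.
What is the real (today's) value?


Formula: Real value = nominal / (1 + inflation)^years
Price level: (1 + 0.0424)^10 = 1.514761
Real value = $55,450.00 / 1.514761 = $36,606.44

$36,606.44


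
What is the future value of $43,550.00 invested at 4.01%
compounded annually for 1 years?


Formula: FV = P * (1 + r)^n
Substituting: FV = $43,550.00 * (1 + 0.0401)^1
Growth factor: (1.0401)^1 = 1.0401
FV = $43,550.00 * 1.0401 = $45,296.36

$45,296.36


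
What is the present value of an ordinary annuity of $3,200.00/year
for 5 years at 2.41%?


Formula: PV = PMT * (1 - (1+r)^(-n)) / r
Discount factor: (1 + 0.0241)^(-5) = 0.887745
Bracket: 1 - 0.887745 = 0.112255
PV = $3,200.00 * 0.112255 / 0.0241 = $14,905.25

$14,905.25


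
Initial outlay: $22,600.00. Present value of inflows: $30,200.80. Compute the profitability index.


Formula: PI = PV(cash flows) / initial investment
Substituting: PI = $30,200.80 / $22,600.00
PI = 1.3363

1.3363


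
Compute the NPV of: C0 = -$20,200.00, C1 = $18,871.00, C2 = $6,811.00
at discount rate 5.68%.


Formula: NPV = C0 + C1/(1+r) + C2/(1+r)^2
Discount C1: $18,871.00 / (1 + 0.0568) = $17,856.74
Discount C2: $6,811.00 / (1 + 0.0568)^2 = $6,098.53
NPV = -$20,200.00 + $17,856.74 + $6,098.53 = $3,755.27

$3,755.27


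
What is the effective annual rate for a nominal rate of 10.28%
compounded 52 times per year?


Formula: EAR = (1 + r/m)^m - 1
Period rate: r/m = 0.1028 / 52 = 0.001977
Compounding: (1 + 0.001977)^52 = 1.108157
EAR = 1.108157 - 1 = 0.108157

0.108157


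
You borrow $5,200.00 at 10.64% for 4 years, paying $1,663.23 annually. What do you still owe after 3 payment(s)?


Formula: Balance = PV*(1+r)^k - PMT*((1+r)^k - 1)/r
Growth: (1 + 0.1064)^3 = 1.354367
Accumulated factor: ((1+r)^k - 1)/r = 3.330521
Balance = $5,200.00 * 1.354367 - $1,663.23 * 3.330521
Balance = $1,503.29

$1,503.29


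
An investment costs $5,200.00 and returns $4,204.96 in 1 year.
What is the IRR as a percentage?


Formula: IRR = C1/C0 - 1
Substituting: IRR = $4,204.96 / $5,200.00 - 1
Ratio: 0.808646 - 1 = -0.191354
IRR = -19.1354%

-19.1354%


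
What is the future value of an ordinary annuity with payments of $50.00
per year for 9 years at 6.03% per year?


Formula: FV = PMT * ((1+r)^n - 1) / r
Growth factor: (1 + 0.0603)^9 = 1.693787
Numerator: 1.693787 - 1 = 0.693787
FV = $50.00 * 0.693787 / 0.0603 = $575.28

$575.28


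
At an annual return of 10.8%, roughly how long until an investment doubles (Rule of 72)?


Formula: Years ≈ 72 / r
Substituting: Years ≈ 72 / 10.8
Years ≈ 6.7

6.7 years


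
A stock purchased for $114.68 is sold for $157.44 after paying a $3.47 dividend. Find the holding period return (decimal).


Formula: HPR = (P1 - P0 + D) / P0
Gain: $157.44 - $114.68 + $3.47 = $46.23
HPR = $46.23 / $114.68 = 0.4031

0.4031


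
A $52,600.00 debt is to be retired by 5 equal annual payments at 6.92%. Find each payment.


Formula: PMT = PV * r / (1 - (1+r)^(-n))
Denominator: 1 - (1 + 0.0692)^(-5) = 0.284342
Numerator: $52,600.00 * 0.0692 = 3639.92
PMT = 3639.92 / 0.284342 = $12,801.18

$12,801.18


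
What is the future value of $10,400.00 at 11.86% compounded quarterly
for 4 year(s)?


Formula: FV = P * (1 + r/m)^(m*t)
Period rate: r/m = 0.1186 / 4 = 0.02965
Total periods: m*t = 4 * 4 = 16
Growth factor: (1 + 0.02965)^16 = 1.596004
FV = $10,400.00 * 1.596004 = $16,598.44

$16,598.44


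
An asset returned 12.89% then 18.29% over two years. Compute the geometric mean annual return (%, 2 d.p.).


Formula: Geometric mean = ((1+r1)*(1+r2))^(1/2) - 1
Product: (1 + 0.1289) * (1 + 0.1829) = 1.1289 * 1.1829 = 1.335376
Square root: 1.335376^0.5 = 1.155585
Geometric mean = 1.155585 - 1 = 0.155585
As percentage: 15.56%

15.56%


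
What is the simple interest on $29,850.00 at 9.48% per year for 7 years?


Formula: I = P * r * t
Substituting: I = $29,850.00 * 0.0948 * 7
Step: I = $29,850.00 * 0.6636
I = $19,808.46

$19,808.46


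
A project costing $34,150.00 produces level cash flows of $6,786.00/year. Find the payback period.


Formula: Payback = investment / annual cash flow
Substituting: Payback = $34,150.00 / $6,786.00
Payback = 5.0324 years

5.0324 years


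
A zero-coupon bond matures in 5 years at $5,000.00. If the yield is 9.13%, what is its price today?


Formula: Price = FV / (1 + r)^n
Substituting: Price = $5,000.00 / (1 + 0.0913)^5
Discount factor: (1.0913)^5 = 1.547821
Price = $5,000.00 / 1.547821 = $3,230.35

$3,230.35


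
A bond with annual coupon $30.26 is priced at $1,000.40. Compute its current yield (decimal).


Formula: Current yield = annual coupon / price
Substituting: CY = $30.26 / $1,000.40
CY = 0.030248

0.030248


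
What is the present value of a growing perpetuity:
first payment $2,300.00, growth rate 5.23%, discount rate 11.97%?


Formula: PV = C / (r - g)
Spread: r - g = 0.1197 - 0.0523 = 0.0674
Substituting: PV = $2,300.00 / 0.0674
PV = $34,124.63

$34,124.63


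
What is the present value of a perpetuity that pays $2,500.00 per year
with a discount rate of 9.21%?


Formula: PV = C / r
Substituting: PV = $2,500.00 / 0.0921
PV = $27,144.41

$27,144.41


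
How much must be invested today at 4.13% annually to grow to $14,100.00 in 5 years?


Formula: PV = FV / (1 + r)^n
Substituting: PV = $14,100.00 / (1 + 0.0413)^5
Discount factor: (1.0413)^5 = 1.224276
PV = $14,100.00 / 1.224276 = $11,517.01

$11,517.01


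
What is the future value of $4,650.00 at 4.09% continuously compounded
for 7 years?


Formula: FV = P * e^(r*t)
Exponent: r*t = 0.0409 * 7 = 0.2863
e^(0.2863) = 1.331492
FV = $4,650.00 * 1.331492 = $6,191.44

$6,191.44


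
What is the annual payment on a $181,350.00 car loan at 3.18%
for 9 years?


Formula: PMT = PV * r / (1 - (1+r)^(-n))
Denominator: 1 - (1 + 0.0318)^(-9) = 0.245533
Numerator: $181,350.00 * 0.0318 = 5766.93
PMT = 5766.93 / 0.245533 = $23,487.40

$23,487.40


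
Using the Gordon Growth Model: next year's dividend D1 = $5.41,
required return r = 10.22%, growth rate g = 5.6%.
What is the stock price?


Formula: P = D1 / (r - g)
Spread: r - g = 0.1022 - 0.056 = 0.0462
Substituting: P = $5.41 / 0.0462
P = $117.10

$117.10


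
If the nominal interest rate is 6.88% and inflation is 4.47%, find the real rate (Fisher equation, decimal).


Formula: (1 + r_real) = (1 + r_nom) / (1 + inflation)
Substituting: (1 + r_real) = 1.0688 / 1.0447
(1 + r_real) = 1.023069
r_real = 1.023069 - 1 = 0.023069

0.023069


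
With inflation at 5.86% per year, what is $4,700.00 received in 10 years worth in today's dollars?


Formula: Real value = nominal / (1 + inflation)^years
Price level: (1 + 0.0586)^10 = 1.767335
Real value = $4,700.00 / 1.767335 = $2,659.37

$2,659.37


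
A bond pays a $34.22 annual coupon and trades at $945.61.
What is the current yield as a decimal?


Formula: Current yield = annual coupon / price
Substituting: CY = $34.22 / $945.61
CY = 0.036188

0.036188


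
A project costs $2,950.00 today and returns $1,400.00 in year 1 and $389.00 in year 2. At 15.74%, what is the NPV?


Formula: NPV = C0 + C1/(1+r) + C2/(1+r)^2
Discount C1: $1,400.00 / (1 + 0.1574) = $1,209.61
Discount C2: $389.00 / (1 + 0.1574)^2 = $290.39
NPV = -$2,950.00 + $1,209.61 + $290.39 = -$1,450.00

-$1,450.00


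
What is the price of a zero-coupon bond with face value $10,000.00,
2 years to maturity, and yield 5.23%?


Formula: Price = FV / (1 + r)^n
Substituting: Price = $10,000.00 / (1 + 0.0523)^2
Discount factor: (1.0523)^2 = 1.107335
Price = $10,000.00 / 1.107335 = $9,030.69

$9,030.69


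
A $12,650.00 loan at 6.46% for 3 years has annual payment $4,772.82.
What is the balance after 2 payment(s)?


Formula: Balance = PV*(1+r)^k - PMT*((1+r)^k - 1)/r
Growth: (1 + 0.0646)^2 = 1.133373
Accumulated factor: ((1+r)^k - 1)/r = 2.0646
Balance = $12,650.00 * 1.133373 - $4,772.82 * 2.0646
Balance = $4,483.21

$4,483.21


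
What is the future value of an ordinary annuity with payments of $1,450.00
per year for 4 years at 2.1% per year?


Formula: FV = PMT * ((1+r)^n - 1) / r
Growth factor: (1 + 0.021)^4 = 1.086683
Numerator: 1.086683 - 1 = 0.086683
FV = $1,450.00 * 0.086683 / 0.021 = $5,985.27

$5,985.27


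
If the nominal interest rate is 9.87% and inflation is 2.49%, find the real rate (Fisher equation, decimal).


Formula: (1 + r_real) = (1 + r_nom) / (1 + inflation)
Substituting: (1 + r_real) = 1.0987 / 1.0249
(1 + r_real) = 1.072007
r_real = 1.072007 - 1 = 0.072007

0.072007


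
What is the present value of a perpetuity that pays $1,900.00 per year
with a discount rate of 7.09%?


Formula: PV = C / r
Substituting: PV = $1,900.00 / 0.0709
PV = $26,798.31

$26,798.31


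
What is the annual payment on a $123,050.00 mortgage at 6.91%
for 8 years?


Formula: PMT = PV * r / (1 - (1+r)^(-n))
Denominator: 1 - (1 + 0.0691)^(-8) = 0.41406
Numerator: $123,050.00 * 0.0691 = 8502.755
PMT = 8502.755 / 0.41406 = $20,535.09

$20,535.09


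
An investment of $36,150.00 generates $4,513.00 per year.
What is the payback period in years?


Formula: Payback = investment / annual cash flow
Substituting: Payback = $36,150.00 / $4,513.00
Payback = 8.0102 years

8.0102 years


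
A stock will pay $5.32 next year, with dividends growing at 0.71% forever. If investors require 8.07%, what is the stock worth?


Formula: P = D1 / (r - g)
Spread: r - g = 0.0807 - 0.0071 = 0.0736
Substituting: P = $5.32 / 0.0736
P = $72.28

$72.28


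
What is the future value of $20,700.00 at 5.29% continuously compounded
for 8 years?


Formula: FV = P * e^(r*t)
Exponent: r*t = 0.0529 * 8 = 0.4232
e^(0.4232) = 1.52684
FV = $20,700.00 * 1.52684 = $31,605.58

$31,605.58


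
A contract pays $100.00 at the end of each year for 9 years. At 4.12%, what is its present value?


Formula: PV = PMT * (1 - (1+r)^(-n)) / r
Discount factor: (1 + 0.0412)^(-9) = 0.695333
Bracket: 1 - 0.695333 = 0.304667
PV = $100.00 * 0.304667 / 0.0412 = $739.48

$739.48


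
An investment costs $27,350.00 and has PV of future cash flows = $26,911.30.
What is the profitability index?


Formula: PI = PV(cash flows) / initial investment
Substituting: PI = $26,911.30 / $27,350.00
PI = 0.984

0.984


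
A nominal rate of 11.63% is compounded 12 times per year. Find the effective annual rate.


Formula: EAR = (1 + r/m)^m - 1
Period rate: r/m = 0.1163 / 12 = 0.009692
Compounding: (1 + 0.009692)^12 = 1.122704
EAR = 1.122704 - 1 = 0.122704

0.122704


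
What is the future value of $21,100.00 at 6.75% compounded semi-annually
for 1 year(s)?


Formula: FV = P * (1 + r/m)^(m*t)
Period rate: r/m = 0.0675 / 2 = 0.03375
Total periods: m*t = 2 * 1 = 2
Growth factor: (1 + 0.03375)^2 = 1.068639
FV = $21,100.00 * 1.068639 = $22,548.28

$22,548.28


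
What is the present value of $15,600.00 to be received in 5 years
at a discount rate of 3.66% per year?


Formula: PV = FV / (1 + r)^n
Substituting: PV = $15,600.00 / (1 + 0.0366)^5
Discount factor: (1.0366)^5 = 1.196895
PV = $15,600.00 / 1.196895 = $13,033.73

$13,033.73


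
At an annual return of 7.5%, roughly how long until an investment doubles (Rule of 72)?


Formula: Years ≈ 72 / r
Substituting: Years ≈ 72 / 7.5
Years ≈ 9.6

9.6 years


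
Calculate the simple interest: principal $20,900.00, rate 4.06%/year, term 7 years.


Formula: I = P * r * t
Substituting: I = $20,900.00 * 0.0406 * 7
Step: I = $20,900.00 * 0.2842
I = $5,939.78

$5,939.78


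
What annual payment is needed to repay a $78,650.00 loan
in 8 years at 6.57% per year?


Formula: PMT = PV * r / (1 - (1+r)^(-n))
Denominator: 1 - (1 + 0.0657)^(-8) = 0.398937
Numerator: $78,650.00 * 0.0657 = 5167.305
PMT = 5167.305 / 0.398937 = $12,952.70

$12,952.70


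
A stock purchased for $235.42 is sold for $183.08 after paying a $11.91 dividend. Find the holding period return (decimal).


Formula: HPR = (P1 - P0 + D) / P0
Gain: $183.08 - $235.42 + $11.91 = -$40.43
HPR = -$40.43 / $235.42 = -0.1717

-0.1717


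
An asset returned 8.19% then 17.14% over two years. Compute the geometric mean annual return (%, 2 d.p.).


Formula: Geometric mean = ((1+r1)*(1+r2))^(1/2) - 1
Product: (1 + 0.0819) * (1 + 0.1714) = 1.0819 * 1.1714 = 1.267338
Square root: 1.267338^0.5 = 1.125761
Geometric mean = 1.125761 - 1 = 0.125761
As percentage: 12.58%

12.58%


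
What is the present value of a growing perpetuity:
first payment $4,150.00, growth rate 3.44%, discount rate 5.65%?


Formula: PV = C / (r - g)
Spread: r - g = 0.0565 - 0.0344 = 0.0221
Substituting: PV = $4,150.00 / 0.0221
PV = $187,782.81

$187,782.81


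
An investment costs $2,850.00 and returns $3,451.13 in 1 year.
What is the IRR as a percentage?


Formula: IRR = C1/C0 - 1
Substituting: IRR = $3,451.13 / $2,850.00 - 1
Ratio: 1.210923 - 1 = 0.210923
IRR = 21.0923%

21.0923%


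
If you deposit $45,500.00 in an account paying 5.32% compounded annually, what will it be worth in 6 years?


Formula: FV = P * (1 + r)^n
Substituting: FV = $45,500.00 * (1 + 0.0532)^6
Growth factor: (1.0532)^6 = 1.364788
FV = $45,500.00 * 1.364788 = $62,097.84

$62,097.84


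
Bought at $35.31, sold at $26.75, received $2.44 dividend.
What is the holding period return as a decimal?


Formula: HPR = (P1 - P0 + D) / P0
Gain: $26.75 - $35.31 + $2.44 = -$6.12
HPR = -$6.12 / $35.31 = -0.1733

-0.1733


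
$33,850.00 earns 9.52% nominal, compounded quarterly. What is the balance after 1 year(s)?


Formula: FV = P * (1 + r/m)^(m*t)
Period rate: r/m = 0.0952 / 4 = 0.0238
Total periods: m*t = 4 * 1 = 4
Growth factor: (1 + 0.0238)^4 = 1.098653
FV = $33,850.00 * 1.098653 = $37,189.40

$37,189.40


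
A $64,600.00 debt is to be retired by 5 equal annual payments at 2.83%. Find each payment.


Formula: PMT = PV * r / (1 - (1+r)^(-n))
Denominator: 1 - (1 + 0.0283)^(-5) = 0.130237
Numerator: $64,600.00 * 0.0283 = 1828.18
PMT = 1828.18 / 0.130237 = $14,037.31

$14,037.31


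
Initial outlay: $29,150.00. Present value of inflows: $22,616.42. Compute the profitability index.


Formula: PI = PV(cash flows) / initial investment
Substituting: PI = $22,616.42 / $29,150.00
PI = 0.7759

0.7759


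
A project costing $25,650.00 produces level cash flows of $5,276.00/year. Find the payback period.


Formula: Payback = investment / annual cash flow
Substituting: Payback = $25,650.00 / $5,276.00
Payback = 4.8616 years

4.8616 years


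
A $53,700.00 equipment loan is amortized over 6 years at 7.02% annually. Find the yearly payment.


Formula: PMT = PV * r / (1 - (1+r)^(-n))
Denominator: 1 - (1 + 0.0702)^(-6) = 0.334405
Numerator: $53,700.00 * 0.0702 = 3769.74
PMT = 3769.74 / 0.334405 = $11,272.99

$11,272.99


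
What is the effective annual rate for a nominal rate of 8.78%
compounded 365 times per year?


Formula: EAR = (1 + r/m)^m - 1
Period rate: r/m = 0.0878 / 365 = 0.000241
Compounding: (1 + 0.000241)^365 = 1.091758
EAR = 1.091758 - 1 = 0.091758

0.091758


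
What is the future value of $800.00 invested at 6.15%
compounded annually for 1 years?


Formula: FV = P * (1 + r)^n
Substituting: FV = $800.00 * (1 + 0.0615)^1
Growth factor: (1.0615)^1 = 1.0615
FV = $800.00 * 1.0615 = $849.20

$849.20


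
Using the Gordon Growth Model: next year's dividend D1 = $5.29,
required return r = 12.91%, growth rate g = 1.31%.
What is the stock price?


Formula: P = D1 / (r - g)
Spread: r - g = 0.1291 - 0.0131 = 0.116
Substituting: P = $5.29 / 0.116
P = $45.60

$45.60


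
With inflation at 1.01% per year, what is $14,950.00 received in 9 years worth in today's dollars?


Formula: Real value = nominal / (1 + inflation)^years
Price level: (1 + 0.0101)^9 = 1.09466
Real value = $14,950.00 / 1.09466 = $13,657.21

$13,657.21


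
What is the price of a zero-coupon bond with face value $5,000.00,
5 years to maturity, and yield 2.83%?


Formula: Price = FV / (1 + r)^n
Substituting: Price = $5,000.00 / (1 + 0.0283)^5
Discount factor: (1.0283)^5 = 1.149739
Price = $5,000.00 / 1.149739 = $4,348.81

$4,348.81


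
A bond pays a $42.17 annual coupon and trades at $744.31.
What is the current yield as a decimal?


Formula: Current yield = annual coupon / price
Substituting: CY = $42.17 / $744.31
CY = 0.056657

0.056657


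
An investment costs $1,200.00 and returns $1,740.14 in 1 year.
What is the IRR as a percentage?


Formula: IRR = C1/C0 - 1
Substituting: IRR = $1,740.14 / $1,200.00 - 1
Ratio: 1.450117 - 1 = 0.450117
IRR = 45.0117%

45.0117%


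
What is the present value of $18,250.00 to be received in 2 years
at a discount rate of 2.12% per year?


Formula: PV = FV / (1 + r)^n
Substituting: PV = $18,250.00 / (1 + 0.0212)^2
Discount factor: (1.0212)^2 = 1.042849
PV = $18,250.00 / 1.042849 = $17,500.13

$17,500.13


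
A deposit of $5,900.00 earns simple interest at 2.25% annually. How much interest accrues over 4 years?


Formula: I = P * r * t
Substituting: I = $5,900.00 * 0.0225 * 4
Step: I = $5,900.00 * 0.09
I = $531.00

$531.00


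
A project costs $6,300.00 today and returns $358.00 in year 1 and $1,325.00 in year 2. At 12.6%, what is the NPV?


Formula: NPV = C0 + C1/(1+r) + C2/(1+r)^2
Discount C1: $358.00 / (1 + 0.126) = $317.94
Discount C2: $1,325.00 / (1 + 0.126)^2 = $1,045.05
NPV = -$6,300.00 + $317.94 + $1,045.05 = -$4,937.01

-$4,937.01


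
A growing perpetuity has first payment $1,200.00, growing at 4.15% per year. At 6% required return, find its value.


Formula: PV = C / (r - g)
Spread: r - g = 0.06 - 0.0415 = 0.0185
Substituting: PV = $1,200.00 / 0.0185
PV = $64,864.86

$64,864.86


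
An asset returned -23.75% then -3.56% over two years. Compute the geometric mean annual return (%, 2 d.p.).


Formula: Geometric mean = ((1+r1)*(1+r2))^(1/2) - 1
Product: (1 + -0.2375) * (1 + -0.0356) = 0.7625 * 0.9644 = 0.735355
Square root: 0.735355^0.5 = 0.857528
Geometric mean = 0.857528 - 1 = -0.142472
As percentage: -14.25%

-14.25%


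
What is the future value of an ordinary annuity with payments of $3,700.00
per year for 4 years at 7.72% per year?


Formula: FV = PMT * ((1+r)^n - 1) / r
Growth factor: (1 + 0.0772)^4 = 1.346435
Numerator: 1.346435 - 1 = 0.346435
FV = $3,700.00 * 0.346435 / 0.0772 = $16,603.75

$16,603.75


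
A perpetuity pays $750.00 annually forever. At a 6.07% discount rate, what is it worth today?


Formula: PV = C / r
Substituting: PV = $750.00 / 0.0607
PV = $12,355.85

$12,355.85


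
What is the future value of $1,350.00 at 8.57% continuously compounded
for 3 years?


Formula: FV = P * e^(r*t)
Exponent: r*t = 0.0857 * 3 = 0.2571
e^(0.2571) = 1.293174
FV = $1,350.00 * 1.293174 = $1,745.79

$1,745.79


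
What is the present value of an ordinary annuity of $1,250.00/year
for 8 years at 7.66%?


Formula: PV = PMT * (1 - (1+r)^(-n)) / r
Discount factor: (1 + 0.0766)^(-8) = 0.55407
Bracket: 1 - 0.55407 = 0.44593
PV = $1,250.00 * 0.44593 / 0.0766 = $7,276.92

$7,276.92


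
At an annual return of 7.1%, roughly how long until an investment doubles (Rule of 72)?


Formula: Years ≈ 72 / r
Substituting: Years ≈ 72 / 7.1
Years ≈ 10.1

10.1 years


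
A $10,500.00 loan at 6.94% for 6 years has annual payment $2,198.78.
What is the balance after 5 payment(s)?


Formula: Balance = PV*(1+r)^k - PMT*((1+r)^k - 1)/r
Growth: (1 + 0.0694)^5 = 1.398624
Accumulated factor: ((1+r)^k - 1)/r = 5.743858
Balance = $10,500.00 * 1.398624 - $2,198.78 * 5.743858
Balance = $2,056.07

$2,056.07


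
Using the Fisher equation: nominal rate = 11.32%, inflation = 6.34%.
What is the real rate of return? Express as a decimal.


Formula: (1 + r_real) = (1 + r_nom) / (1 + inflation)
Substituting: (1 + r_real) = 1.1132 / 1.0634
(1 + r_real) = 1.046831
r_real = 1.046831 - 1 = 0.046831

0.046831


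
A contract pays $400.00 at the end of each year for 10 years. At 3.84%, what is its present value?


Formula: PV = PMT * (1 - (1+r)^(-n)) / r
Discount factor: (1 + 0.0384)^(-10) = 0.686046
Bracket: 1 - 0.686046 = 0.313954
PV = $400.00 * 0.313954 / 0.0384 = $3,270.35

$3,270.35


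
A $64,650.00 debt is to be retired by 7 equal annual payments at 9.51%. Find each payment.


Formula: PMT = PV * r / (1 - (1+r)^(-n))
Denominator: 1 - (1 + 0.0951)^(-7) = 0.470552
Numerator: $64,650.00 * 0.0951 = 6148.215
PMT = 6148.215 / 0.470552 = $13,065.97

$13,065.97


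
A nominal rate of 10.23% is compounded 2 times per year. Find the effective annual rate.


Formula: EAR = (1 + r/m)^m - 1
Period rate: r/m = 0.1023 / 2 = 0.05115
Compounding: (1 + 0.05115)^2 = 1.104916
EAR = 1.104916 - 1 = 0.104916

0.104916


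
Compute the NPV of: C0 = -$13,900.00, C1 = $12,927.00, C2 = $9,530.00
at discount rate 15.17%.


Formula: NPV = C0 + C1/(1+r) + C2/(1+r)^2
Discount C1: $12,927.00 / (1 + 0.1517) = $11,224.28
Discount C2: $9,530.00 / (1 + 0.1517)^2 = $7,184.79
NPV = -$13,900.00 + $11,224.28 + $7,184.79 = $4,509.07

$4,509.07


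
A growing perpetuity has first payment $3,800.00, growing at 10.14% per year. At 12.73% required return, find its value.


Formula: PV = C / (r - g)
Spread: r - g = 0.1273 - 0.1014 = 0.0259
Substituting: PV = $3,800.00 / 0.0259
PV = $146,718.15

$146,718.15


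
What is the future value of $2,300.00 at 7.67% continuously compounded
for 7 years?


Formula: FV = P * e^(r*t)
Exponent: r*t = 0.0767 * 7 = 0.5369
e^(0.5369) = 1.710695
FV = $2,300.00 * 1.710695 = $3,934.60

$3,934.60


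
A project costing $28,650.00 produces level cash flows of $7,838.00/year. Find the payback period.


Formula: Payback = investment / annual cash flow
Substituting: Payback = $28,650.00 / $7,838.00
Payback = 3.6553 years

3.6553 years


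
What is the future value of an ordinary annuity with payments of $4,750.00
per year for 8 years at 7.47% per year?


Formula: FV = PMT * ((1+r)^n - 1) / r
Growth factor: (1 + 0.0747)^8 = 1.7795
Numerator: 1.7795 - 1 = 0.7795
FV = $4,750.00 * 0.7795 / 0.0747 = $49,566.60

$49,566.60


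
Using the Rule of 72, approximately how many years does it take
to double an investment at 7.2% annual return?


Formula: Years ≈ 72 / r
Substituting: Years ≈ 72 / 7.2
Years ≈ 10.0

10.0 years


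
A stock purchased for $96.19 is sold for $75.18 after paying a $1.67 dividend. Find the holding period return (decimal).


Formula: HPR = (P1 - P0 + D) / P0
Gain: $75.18 - $96.19 + $1.67 = -$19.34
HPR = -$19.34 / $96.19 = -0.2011

-0.2011


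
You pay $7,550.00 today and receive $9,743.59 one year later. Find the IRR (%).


Formula: IRR = C1/C0 - 1
Substituting: IRR = $9,743.59 / $7,550.00 - 1
Ratio: 1.290542 - 1 = 0.290542
IRR = 29.0542%

29.0542%


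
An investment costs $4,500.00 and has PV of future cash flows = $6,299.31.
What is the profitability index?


Formula: PI = PV(cash flows) / initial investment
Substituting: PI = $6,299.31 / $4,500.00
PI = 1.3998

1.3998


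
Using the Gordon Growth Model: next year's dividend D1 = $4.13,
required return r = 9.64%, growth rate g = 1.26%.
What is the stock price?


Formula: P = D1 / (r - g)
Spread: r - g = 0.0964 - 0.0126 = 0.0838
Substituting: P = $4.13 / 0.0838
P = $49.28

$49.28


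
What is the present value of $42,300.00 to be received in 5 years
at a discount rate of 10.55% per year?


Formula: PV = FV / (1 + r)^n
Substituting: PV = $42,300.00 / (1 + 0.1055)^5
Discount factor: (1.1055)^5 = 1.651177
PV = $42,300.00 / 1.651177 = $25,618.08

$25,618.08


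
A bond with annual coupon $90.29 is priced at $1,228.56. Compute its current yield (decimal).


Formula: Current yield = annual coupon / price
Substituting: CY = $90.29 / $1,228.56
CY = 0.073493

0.073493


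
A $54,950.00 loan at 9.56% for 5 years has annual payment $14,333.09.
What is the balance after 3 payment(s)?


Formula: Balance = PV*(1+r)^k - PMT*((1+r)^k - 1)/r
Growth: (1 + 0.0956)^3 = 1.315092
Accumulated factor: ((1+r)^k - 1)/r = 3.295939
Balance = $54,950.00 * 1.315092 - $14,333.09 * 3.295939
Balance = $25,023.30

$25,023.30


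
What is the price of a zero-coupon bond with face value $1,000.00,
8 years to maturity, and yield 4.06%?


Formula: Price = FV / (1 + r)^n
Substituting: Price = $1,000.00 / (1 + 0.0406)^8
Discount factor: (1.0406)^8 = 1.374898
Price = $1,000.00 / 1.374898 = $727.33

$727.33


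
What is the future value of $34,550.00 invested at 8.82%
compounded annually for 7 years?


Formula: FV = P * (1 + r)^n
Substituting: FV = $34,550.00 * (1 + 0.0882)^7
Growth factor: (1.0882)^7 = 1.807012
FV = $34,550.00 * 1.807012 = $62,432.27

$62,432.27


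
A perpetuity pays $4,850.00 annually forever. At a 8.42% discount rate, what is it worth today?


Formula: PV = C / r
Substituting: PV = $4,850.00 / 0.0842
PV = $57,600.95

$57,600.95


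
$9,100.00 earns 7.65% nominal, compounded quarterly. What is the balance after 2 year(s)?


Formula: FV = P * (1 + r/m)^(m*t)
Period rate: r/m = 0.0765 / 4 = 0.019125
Total periods: m*t = 4 * 2 = 8
Growth factor: (1 + 0.019125)^8 = 1.163643
FV = $9,100.00 * 1.163643 = $10,589.15

$10,589.15


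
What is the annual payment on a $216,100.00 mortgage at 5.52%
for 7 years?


Formula: PMT = PV * r / (1 - (1+r)^(-n))
Denominator: 1 - (1 + 0.0552)^(-7) = 0.313475
Numerator: $216,100.00 * 0.0552 = 11928.72
PMT = 11928.72 / 0.313475 = $38,053.21

$38,053.21


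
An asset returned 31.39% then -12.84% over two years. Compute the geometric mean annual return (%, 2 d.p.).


Formula: Geometric mean = ((1+r1)*(1+r2))^(1/2) - 1
Product: (1 + 0.3139) * (1 + -0.1284) = 1.3139 * 0.8716 = 1.145195
Square root: 1.145195^0.5 = 1.070138
Geometric mean = 1.070138 - 1 = 0.070138
As percentage: 7.01%

7.01%


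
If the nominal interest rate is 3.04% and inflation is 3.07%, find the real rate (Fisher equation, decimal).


Formula: (1 + r_real) = (1 + r_nom) / (1 + inflation)
Substituting: (1 + r_real) = 1.0304 / 1.0307
(1 + r_real) = 0.999709
r_real = 0.999709 - 1 = -0.000291

-0.000291


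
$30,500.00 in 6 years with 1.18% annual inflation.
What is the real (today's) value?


Formula: Real value = nominal / (1 + inflation)^years
Price level: (1 + 0.0118)^6 = 1.072922
Real value = $30,500.00 / 1.072922 = $28,427.05

$28,427.05


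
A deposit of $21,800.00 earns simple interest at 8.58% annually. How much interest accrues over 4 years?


Formula: I = P * r * t
Substituting: I = $21,800.00 * 0.0858 * 4
Step: I = $21,800.00 * 0.3432
I = $7,481.76

$7,481.76


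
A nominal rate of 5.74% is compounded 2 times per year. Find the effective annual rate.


Formula: EAR = (1 + r/m)^m - 1
Period rate: r/m = 0.0574 / 2 = 0.0287
Compounding: (1 + 0.0287)^2 = 1.058224
EAR = 1.058224 - 1 = 0.058224

0.058224
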